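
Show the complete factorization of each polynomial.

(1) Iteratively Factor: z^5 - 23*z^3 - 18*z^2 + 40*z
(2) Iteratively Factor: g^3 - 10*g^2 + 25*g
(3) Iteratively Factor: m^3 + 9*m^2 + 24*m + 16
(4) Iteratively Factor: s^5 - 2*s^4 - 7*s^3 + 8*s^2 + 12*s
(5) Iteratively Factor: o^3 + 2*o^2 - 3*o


(1) = (z - 5)*(z^4 + 5*z^3 + 2*z^2 - 8*z) = (z - 5)*(z + 4)*(z^3 + z^2 - 2*z) = z*(z - 5)*(z + 4)*(z^2 + z - 2) = z*(z - 5)*(z - 1)*(z + 4)*(z + 2)
(2) = (g)*(g^2 - 10*g + 25) = g*(g - 5)*(g - 5)
(3) = (m + 4)*(m^2 + 5*m + 4) = (m + 1)*(m + 4)*(m + 4)
(4) = (s + 2)*(s^4 - 4*s^3 + s^2 + 6*s) = (s - 3)*(s + 2)*(s^3 - s^2 - 2*s) = (s - 3)*(s - 2)*(s + 2)*(s^2 + s) = s*(s - 3)*(s - 2)*(s + 2)*(s + 1)
(5) = (o - 1)*(o^2 + 3*o) = o*(o - 1)*(o + 3)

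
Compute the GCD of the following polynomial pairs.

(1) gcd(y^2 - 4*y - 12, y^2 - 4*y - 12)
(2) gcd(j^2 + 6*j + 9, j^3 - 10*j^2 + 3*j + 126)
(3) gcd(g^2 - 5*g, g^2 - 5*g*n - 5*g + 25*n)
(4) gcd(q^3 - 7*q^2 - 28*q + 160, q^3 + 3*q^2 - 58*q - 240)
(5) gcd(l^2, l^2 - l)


(1) = gcd((y - 6)*(y + 2), (y - 6)*(y + 2)) = y^2 - 4*y - 12
(2) = j + 3
(3) = g - 5
(4) = q^2 - 3*q - 40
(5) = l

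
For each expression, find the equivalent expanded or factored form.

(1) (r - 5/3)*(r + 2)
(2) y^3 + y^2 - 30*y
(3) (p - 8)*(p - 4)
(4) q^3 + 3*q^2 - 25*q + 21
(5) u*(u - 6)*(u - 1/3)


(1) = r^2 + r/3 - 10/3
(2) = y*(y - 5)*(y + 6)
(3) = p^2 - 12*p + 32
(4) = (q - 3)*(q - 1)*(q + 7)
(5) = u^3 - 19*u^2/3 + 2*u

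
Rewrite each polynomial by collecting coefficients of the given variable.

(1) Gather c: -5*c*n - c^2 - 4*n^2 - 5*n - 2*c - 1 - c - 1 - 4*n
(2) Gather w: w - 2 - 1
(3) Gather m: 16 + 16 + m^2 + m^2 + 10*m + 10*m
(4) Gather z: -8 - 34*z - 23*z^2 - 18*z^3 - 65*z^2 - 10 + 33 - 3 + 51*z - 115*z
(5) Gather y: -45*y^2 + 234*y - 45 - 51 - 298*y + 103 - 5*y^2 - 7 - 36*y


(1) = -c^2 + c*(-5*n - 3) - 4*n^2 - 9*n - 2
(2) = w - 3
(3) = 2*m^2 + 20*m + 32
(4) = -18*z^3 - 88*z^2 - 98*z + 12
(5) = -50*y^2 - 100*y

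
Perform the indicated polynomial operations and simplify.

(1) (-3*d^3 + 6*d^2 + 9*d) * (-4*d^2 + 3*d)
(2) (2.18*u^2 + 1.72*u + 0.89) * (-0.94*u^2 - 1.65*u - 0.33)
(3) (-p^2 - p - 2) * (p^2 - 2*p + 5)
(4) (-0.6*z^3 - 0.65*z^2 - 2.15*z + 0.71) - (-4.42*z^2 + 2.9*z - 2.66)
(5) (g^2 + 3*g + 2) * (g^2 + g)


(1) = 12*d^5 - 33*d^4 - 18*d^3 + 27*d^2
(2) = -2.0492*u^4 - 5.2138*u^3 - 4.394*u^2 - 2.0361*u - 0.2937
(3) = -p^4 + p^3 - 5*p^2 - p - 10
(4) = -0.6*z^3 + 3.77*z^2 - 5.05*z + 3.37
(5) = g^4 + 4*g^3 + 5*g^2 + 2*g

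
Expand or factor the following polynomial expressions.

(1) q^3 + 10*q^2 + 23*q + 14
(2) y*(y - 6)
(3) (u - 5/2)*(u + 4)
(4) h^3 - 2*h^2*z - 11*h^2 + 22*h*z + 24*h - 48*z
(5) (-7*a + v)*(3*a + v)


(1) = (q + 1)*(q + 2)*(q + 7)
(2) = y^2 - 6*y
(3) = u^2 + 3*u/2 - 10
(4) = (h - 8)*(h - 3)*(h - 2*z)
(5) = -21*a^2 - 4*a*v + v^2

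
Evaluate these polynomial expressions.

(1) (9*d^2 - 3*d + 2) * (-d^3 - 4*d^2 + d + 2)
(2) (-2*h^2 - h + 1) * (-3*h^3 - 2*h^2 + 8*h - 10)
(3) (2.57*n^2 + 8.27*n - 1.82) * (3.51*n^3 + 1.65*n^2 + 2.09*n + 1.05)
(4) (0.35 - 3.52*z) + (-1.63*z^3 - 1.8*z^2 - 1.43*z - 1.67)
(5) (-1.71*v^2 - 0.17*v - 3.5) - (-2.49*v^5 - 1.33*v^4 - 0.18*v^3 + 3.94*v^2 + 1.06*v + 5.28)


(1) = -9*d^5 - 33*d^4 + 19*d^3 + 7*d^2 - 4*d + 4
(2) = 6*h^5 + 7*h^4 - 17*h^3 + 10*h^2 + 18*h - 10
(3) = 9.0207*n^5 + 33.2682*n^4 + 12.6286*n^3 + 16.9798*n^2 + 4.8797*n - 1.911
(4) = -1.63*z^3 - 1.8*z^2 - 4.95*z - 1.32
(5) = 2.49*v^5 + 1.33*v^4 + 0.18*v^3 - 5.65*v^2 - 1.23*v - 8.78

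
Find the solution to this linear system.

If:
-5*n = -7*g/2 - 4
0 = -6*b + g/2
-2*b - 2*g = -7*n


Then:
b = -7/41
g = -84/41
n = -26/41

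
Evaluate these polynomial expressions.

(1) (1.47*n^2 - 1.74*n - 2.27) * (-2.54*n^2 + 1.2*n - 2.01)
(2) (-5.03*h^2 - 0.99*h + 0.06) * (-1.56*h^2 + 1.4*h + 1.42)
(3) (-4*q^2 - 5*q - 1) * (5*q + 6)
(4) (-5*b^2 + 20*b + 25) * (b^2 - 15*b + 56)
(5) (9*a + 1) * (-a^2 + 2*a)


(1) = -3.7338*n^4 + 6.1836*n^3 + 0.7231*n^2 + 0.7734*n + 4.5627
(2) = 7.8468*h^4 - 5.4976*h^3 - 8.6222*h^2 - 1.3218*h + 0.0852
(3) = -20*q^3 - 49*q^2 - 35*q - 6
(4) = -5*b^4 + 95*b^3 - 555*b^2 + 745*b + 1400
(5) = -9*a^3 + 17*a^2 + 2*a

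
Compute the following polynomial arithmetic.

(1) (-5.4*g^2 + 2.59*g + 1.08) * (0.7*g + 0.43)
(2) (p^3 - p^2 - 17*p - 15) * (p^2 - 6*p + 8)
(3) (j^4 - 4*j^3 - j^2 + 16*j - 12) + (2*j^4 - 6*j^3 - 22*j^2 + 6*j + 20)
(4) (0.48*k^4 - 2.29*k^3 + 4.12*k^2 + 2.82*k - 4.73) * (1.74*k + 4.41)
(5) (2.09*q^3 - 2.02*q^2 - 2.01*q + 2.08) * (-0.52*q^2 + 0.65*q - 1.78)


(1) = -3.78*g^3 - 0.509*g^2 + 1.8697*g + 0.4644
(2) = p^5 - 7*p^4 - 3*p^3 + 79*p^2 - 46*p - 120
(3) = 3*j^4 - 10*j^3 - 23*j^2 + 22*j + 8
(4) = 0.8352*k^5 - 1.8678*k^4 - 2.9301*k^3 + 23.076*k^2 + 4.206*k - 20.8593
(5) = -1.0868*q^5 + 2.4089*q^4 - 3.988*q^3 + 1.2075*q^2 + 4.9298*q - 3.7024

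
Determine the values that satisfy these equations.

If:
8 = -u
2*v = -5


Then:
u = -8
v = -5/2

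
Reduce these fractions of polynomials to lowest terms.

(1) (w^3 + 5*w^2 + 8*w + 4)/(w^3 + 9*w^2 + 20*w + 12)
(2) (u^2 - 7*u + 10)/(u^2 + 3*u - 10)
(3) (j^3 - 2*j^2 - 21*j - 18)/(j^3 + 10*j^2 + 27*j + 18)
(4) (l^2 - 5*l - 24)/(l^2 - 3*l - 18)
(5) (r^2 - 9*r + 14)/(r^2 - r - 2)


(1) = (w + 2)/(w + 6)
(2) = (u - 5)/(u + 5)
(3) = (j - 6)/(j + 6)
(4) = (l - 8)/(l - 6)
(5) = (r - 7)/(r + 1)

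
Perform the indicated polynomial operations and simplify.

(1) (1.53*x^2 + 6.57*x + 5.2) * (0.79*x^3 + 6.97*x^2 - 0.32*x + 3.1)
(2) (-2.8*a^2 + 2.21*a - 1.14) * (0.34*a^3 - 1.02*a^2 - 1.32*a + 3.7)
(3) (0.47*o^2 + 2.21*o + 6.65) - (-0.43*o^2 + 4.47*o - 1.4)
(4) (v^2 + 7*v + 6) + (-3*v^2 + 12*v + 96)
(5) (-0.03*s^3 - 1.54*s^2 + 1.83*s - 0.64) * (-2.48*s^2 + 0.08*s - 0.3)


(1) = 1.2087*x^5 + 15.8544*x^4 + 49.4113*x^3 + 38.8846*x^2 + 18.703*x + 16.12
(2) = -0.952*a^5 + 3.6074*a^4 + 1.0542*a^3 - 12.1144*a^2 + 9.6818*a - 4.218
(3) = 0.9*o^2 - 2.26*o + 8.05
(4) = -2*v^2 + 19*v + 102
(5) = 0.0744*s^5 + 3.8168*s^4 - 4.6526*s^3 + 2.1956*s^2 - 0.6002*s + 0.192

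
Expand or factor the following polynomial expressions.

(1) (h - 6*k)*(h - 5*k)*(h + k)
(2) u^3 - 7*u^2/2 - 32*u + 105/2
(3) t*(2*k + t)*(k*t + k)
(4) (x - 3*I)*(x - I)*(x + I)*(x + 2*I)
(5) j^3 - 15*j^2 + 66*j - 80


(1) = h^3 - 10*h^2*k + 19*h*k^2 + 30*k^3
(2) = (u - 7)*(u - 3/2)*(u + 5)
(3) = 2*k^2*t^2 + 2*k^2*t + k*t^3 + k*t^2
(4) = x^4 - I*x^3 + 7*x^2 - I*x + 6
(5) = (j - 8)*(j - 5)*(j - 2)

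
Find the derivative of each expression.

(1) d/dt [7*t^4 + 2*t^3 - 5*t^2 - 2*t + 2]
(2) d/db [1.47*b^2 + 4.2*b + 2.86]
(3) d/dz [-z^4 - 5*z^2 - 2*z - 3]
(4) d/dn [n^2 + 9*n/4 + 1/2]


(1) = 28*t^3 + 6*t^2 - 10*t - 2
(2) = 2.94*b + 4.2
(3) = -4*z^3 - 10*z - 2
(4) = 2*n + 9/4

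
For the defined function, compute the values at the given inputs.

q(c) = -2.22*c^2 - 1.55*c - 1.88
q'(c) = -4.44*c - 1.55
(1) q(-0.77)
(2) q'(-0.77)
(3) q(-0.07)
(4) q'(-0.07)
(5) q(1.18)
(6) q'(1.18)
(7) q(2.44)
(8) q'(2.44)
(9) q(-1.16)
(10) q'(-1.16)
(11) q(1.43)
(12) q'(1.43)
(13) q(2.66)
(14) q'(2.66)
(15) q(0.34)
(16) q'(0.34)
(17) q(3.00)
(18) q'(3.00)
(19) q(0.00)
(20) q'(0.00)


(1) = -2.00
(2) = 1.87
(3) = -1.78
(4) = -1.24
(5) = -6.80
(6) = -6.79
(7) = -18.88
(8) = -12.38
(9) = -3.07
(10) = 3.60
(11) = -8.64
(12) = -7.90
(13) = -21.71
(14) = -13.36
(15) = -2.66
(16) = -3.06
(17) = -26.51
(18) = -14.87
(19) = -1.88
(20) = -1.55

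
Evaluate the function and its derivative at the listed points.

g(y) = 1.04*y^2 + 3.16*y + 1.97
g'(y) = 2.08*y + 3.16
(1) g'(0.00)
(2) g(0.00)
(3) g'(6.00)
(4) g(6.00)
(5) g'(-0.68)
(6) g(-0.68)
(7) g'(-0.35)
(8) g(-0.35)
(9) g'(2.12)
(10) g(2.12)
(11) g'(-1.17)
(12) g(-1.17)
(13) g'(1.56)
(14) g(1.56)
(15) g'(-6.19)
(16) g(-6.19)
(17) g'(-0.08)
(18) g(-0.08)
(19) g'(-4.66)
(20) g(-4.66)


(1) = 3.16
(2) = 1.97
(3) = 15.64
(4) = 58.37
(5) = 1.75
(6) = 0.30
(7) = 2.43
(8) = 0.99
(9) = 7.57
(10) = 13.34
(11) = 0.73
(12) = -0.30
(13) = 6.40
(14) = 9.43
(15) = -9.72
(16) = 22.26
(17) = 2.99
(18) = 1.72
(19) = -6.53
(20) = 9.83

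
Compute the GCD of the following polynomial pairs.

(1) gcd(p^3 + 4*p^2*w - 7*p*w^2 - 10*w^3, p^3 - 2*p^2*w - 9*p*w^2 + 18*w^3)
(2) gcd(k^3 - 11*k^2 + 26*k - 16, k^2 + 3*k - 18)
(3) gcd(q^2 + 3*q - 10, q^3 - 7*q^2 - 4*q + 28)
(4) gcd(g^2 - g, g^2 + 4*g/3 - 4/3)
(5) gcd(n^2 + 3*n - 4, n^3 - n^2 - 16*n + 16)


(1) = p - 2*w
(2) = 1
(3) = q - 2
(4) = 1
(5) = n^2 + 3*n - 4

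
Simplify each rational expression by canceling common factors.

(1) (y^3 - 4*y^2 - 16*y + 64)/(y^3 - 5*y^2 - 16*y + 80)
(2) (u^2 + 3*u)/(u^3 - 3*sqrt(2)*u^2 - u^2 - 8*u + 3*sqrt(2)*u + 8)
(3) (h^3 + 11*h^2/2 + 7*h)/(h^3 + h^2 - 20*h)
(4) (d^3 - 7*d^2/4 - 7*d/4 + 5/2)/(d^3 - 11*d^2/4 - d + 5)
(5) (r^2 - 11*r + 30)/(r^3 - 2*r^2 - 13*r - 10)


(1) = (y - 4)/(y - 5)
(2) = (u^2 + 3*u)/(u^3 + u^2*(-3*sqrt(2) - 1) + u*(-8 + 3*sqrt(2)) + 8)
(3) = (2*h^2 + 11*h + 14)/(2*h^2 + 2*h - 40)
(4) = (d - 1)/(d - 2)
(5) = (r - 6)/(r^2 + 3*r + 2)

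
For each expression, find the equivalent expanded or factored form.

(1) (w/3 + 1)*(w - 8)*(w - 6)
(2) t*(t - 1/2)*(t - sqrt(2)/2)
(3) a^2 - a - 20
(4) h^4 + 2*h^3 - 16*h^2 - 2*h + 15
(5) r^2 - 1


(1) = w^3/3 - 11*w^2/3 + 2*w + 48
(2) = t^3 - sqrt(2)*t^2/2 - t^2/2 + sqrt(2)*t/4
(3) = (a - 5)*(a + 4)
(4) = (h - 3)*(h - 1)*(h + 1)*(h + 5)
(5) = (r - 1)*(r + 1)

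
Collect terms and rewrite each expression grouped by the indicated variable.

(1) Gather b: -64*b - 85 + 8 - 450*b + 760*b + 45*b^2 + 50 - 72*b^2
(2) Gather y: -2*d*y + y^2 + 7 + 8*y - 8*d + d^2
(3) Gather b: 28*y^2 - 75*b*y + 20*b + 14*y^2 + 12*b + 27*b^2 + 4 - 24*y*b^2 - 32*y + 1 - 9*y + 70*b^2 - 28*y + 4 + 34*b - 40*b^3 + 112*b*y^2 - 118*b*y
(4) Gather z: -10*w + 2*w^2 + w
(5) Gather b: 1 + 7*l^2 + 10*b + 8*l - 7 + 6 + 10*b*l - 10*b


(1) = -27*b^2 + 246*b - 27
(2) = d^2 - 8*d + y^2 + y*(8 - 2*d) + 7
(3) = -40*b^3 + b^2*(97 - 24*y) + b*(112*y^2 - 193*y + 66) + 42*y^2 - 69*y + 9
(4) = 2*w^2 - 9*w
(5) = 10*b*l + 7*l^2 + 8*l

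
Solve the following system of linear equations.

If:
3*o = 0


Then:
o = 0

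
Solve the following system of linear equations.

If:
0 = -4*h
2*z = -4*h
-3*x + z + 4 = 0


Then:
h = 0
x = 4/3
z = 0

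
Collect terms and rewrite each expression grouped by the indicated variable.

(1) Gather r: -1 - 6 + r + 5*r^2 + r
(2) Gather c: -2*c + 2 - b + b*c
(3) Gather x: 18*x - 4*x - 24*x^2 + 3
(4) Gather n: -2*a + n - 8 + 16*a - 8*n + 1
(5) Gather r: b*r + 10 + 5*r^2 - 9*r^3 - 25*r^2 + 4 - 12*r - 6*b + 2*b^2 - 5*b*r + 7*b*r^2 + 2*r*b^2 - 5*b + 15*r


(1) = 5*r^2 + 2*r - 7
(2) = -b + c*(b - 2) + 2
(3) = -24*x^2 + 14*x + 3
(4) = 14*a - 7*n - 7
(5) = 2*b^2 - 11*b - 9*r^3 + r^2*(7*b - 20) + r*(2*b^2 - 4*b + 3) + 14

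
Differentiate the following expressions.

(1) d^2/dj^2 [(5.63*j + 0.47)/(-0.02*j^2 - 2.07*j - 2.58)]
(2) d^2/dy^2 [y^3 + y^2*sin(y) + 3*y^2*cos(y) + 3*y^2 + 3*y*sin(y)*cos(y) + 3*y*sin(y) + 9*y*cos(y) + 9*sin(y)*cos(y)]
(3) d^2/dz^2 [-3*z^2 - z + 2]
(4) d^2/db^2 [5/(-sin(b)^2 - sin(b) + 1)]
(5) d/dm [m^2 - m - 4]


(1) = (-(0.04*j + 2.07)*(0.08*j + 4.14)*(5.63*j + 0.47) + (0.6756*j + 23.327)*(0.02*j^2 + 2.07*j + 2.58))/(0.02*j^2 + 2.07*j + 2.58)^3
(2) = -y^2*sin(y) - 3*y^2*cos(y) - 15*y*sin(y) - 6*y*sin(2*y) - 5*y*cos(y) + 6*y - 16*sin(y) - 18*sin(2*y) + 12*cos(y) + 6*cos(2*y) + 6
(3) = -6
(4) = 5*(4*sin(b)^4 + 3*sin(b)^3 - sin(b)^2 - 5*sin(b) - 4)/(sin(b) - cos(b)^2)^3
(5) = 2*m - 1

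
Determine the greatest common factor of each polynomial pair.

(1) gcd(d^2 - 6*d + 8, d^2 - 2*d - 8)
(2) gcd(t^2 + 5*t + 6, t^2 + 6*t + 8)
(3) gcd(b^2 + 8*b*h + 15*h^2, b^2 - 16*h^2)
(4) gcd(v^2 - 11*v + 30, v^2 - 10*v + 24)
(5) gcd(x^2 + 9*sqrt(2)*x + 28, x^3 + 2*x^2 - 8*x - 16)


(1) = gcd((d - 4)*(d - 2), (d - 4)*(d + 2)) = d - 4
(2) = gcd((t + 2)*(t + 3), (t + 2)*(t + 4)) = t + 2
(3) = 1
(4) = gcd((v - 6)*(v - 5), (v - 6)*(v - 4)) = v - 6
(5) = x + 2*sqrt(2)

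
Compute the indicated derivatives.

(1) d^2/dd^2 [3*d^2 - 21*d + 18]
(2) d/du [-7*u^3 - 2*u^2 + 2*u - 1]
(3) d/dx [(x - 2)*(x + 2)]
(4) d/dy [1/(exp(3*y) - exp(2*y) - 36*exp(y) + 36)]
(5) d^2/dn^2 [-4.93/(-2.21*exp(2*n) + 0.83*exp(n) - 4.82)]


(1) = 6
(2) = -21*u^2 - 4*u + 2
(3) = 2*x
(4) = (-3*exp(2*y) + 2*exp(y) + 36)*exp(y)/(exp(3*y) - exp(2*y) - 36*exp(y) + 36)^2
(5) = ((4.0919 - 43.5812*exp(n))*(2.21*exp(2*n) - 0.83*exp(n) + 4.82) + 4.93*(4.42*exp(n) - 0.83)*(8.84*exp(n) - 1.66)*exp(n))*exp(n)/(2.21*exp(2*n) - 0.83*exp(n) + 4.82)^3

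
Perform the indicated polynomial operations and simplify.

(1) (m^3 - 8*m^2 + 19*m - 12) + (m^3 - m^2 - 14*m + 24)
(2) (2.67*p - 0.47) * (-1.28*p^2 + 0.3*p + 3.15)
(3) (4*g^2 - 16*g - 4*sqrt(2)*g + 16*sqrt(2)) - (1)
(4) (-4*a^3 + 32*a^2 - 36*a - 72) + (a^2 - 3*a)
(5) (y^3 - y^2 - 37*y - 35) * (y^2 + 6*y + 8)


(1) = 2*m^3 - 9*m^2 + 5*m + 12
(2) = -3.4176*p^3 + 1.4026*p^2 + 8.2695*p - 1.4805
(3) = 4*g^2 - 16*g - 4*sqrt(2)*g - 1 + 16*sqrt(2)
(4) = -4*a^3 + 33*a^2 - 39*a - 72
(5) = y^5 + 5*y^4 - 35*y^3 - 265*y^2 - 506*y - 280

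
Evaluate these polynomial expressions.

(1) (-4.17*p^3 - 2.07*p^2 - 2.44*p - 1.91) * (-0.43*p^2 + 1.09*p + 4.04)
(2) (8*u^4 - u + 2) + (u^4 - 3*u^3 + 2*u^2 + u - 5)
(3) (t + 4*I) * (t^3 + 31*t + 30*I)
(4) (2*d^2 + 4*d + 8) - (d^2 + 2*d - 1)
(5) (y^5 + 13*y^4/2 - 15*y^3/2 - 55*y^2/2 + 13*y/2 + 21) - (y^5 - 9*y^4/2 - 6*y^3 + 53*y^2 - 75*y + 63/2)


(1) = 1.7931*p^5 - 3.6552*p^4 - 18.0539*p^3 - 10.2011*p^2 - 11.9395*p - 7.7164
(2) = 9*u^4 - 3*u^3 + 2*u^2 - 3
(3) = t^4 + 4*I*t^3 + 31*t^2 + 154*I*t - 120
(4) = d^2 + 2*d + 9
(5) = 11*y^4 - 3*y^3/2 - 161*y^2/2 + 163*y/2 - 21/2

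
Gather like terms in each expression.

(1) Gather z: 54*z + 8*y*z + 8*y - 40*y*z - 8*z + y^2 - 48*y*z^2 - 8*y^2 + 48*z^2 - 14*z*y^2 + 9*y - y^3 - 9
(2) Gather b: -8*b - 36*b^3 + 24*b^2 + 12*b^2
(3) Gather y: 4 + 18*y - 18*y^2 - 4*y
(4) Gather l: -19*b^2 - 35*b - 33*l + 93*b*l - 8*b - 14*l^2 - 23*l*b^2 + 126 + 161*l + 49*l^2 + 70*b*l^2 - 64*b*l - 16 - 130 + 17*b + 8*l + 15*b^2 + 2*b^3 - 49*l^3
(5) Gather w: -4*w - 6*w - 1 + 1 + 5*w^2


(1) = -y^3 - 7*y^2 + 17*y + z^2*(48 - 48*y) + z*(-14*y^2 - 32*y + 46) - 9
(2) = -36*b^3 + 36*b^2 - 8*b
(3) = -18*y^2 + 14*y + 4
(4) = 2*b^3 - 4*b^2 - 26*b - 49*l^3 + l^2*(70*b + 35) + l*(-23*b^2 + 29*b + 136) - 20
(5) = 5*w^2 - 10*w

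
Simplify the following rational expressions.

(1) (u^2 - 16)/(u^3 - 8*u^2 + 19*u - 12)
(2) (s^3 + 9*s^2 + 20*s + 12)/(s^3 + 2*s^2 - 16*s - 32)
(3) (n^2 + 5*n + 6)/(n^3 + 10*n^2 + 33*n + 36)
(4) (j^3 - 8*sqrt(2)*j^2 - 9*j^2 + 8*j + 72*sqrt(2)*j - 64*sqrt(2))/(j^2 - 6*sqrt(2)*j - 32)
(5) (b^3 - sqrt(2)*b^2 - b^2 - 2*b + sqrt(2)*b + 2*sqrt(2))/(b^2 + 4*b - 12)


(1) = (u + 4)/(u^2 - 4*u + 3)
(2) = (s^2 + 7*s + 6)/(s^2 - 16)
(3) = (n + 2)/(n^2 + 7*n + 12)
(4) = (j^2 - 9*j + 8)/(j + 2*sqrt(2))
(5) = (b^2 + b*(1 - sqrt(2)) - sqrt(2))/(b + 6)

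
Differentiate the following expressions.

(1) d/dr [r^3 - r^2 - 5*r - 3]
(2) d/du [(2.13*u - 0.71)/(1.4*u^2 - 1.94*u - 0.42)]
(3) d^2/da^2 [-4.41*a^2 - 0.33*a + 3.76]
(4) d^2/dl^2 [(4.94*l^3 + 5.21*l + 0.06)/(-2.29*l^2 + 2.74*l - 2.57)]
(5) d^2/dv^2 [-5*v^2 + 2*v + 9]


(1) = 3*r^2 - 2*r - 5
(2) = (-2.982*u^2 + 1.988*u - 2.272)/(1.96*u^4 - 5.432*u^3 + 2.5876*u^2 + 1.6296*u + 0.1764)
(3) = -8.82000000000000
(4) = (-70.671846*l^3 + 206.831076*l^2 - 9.535902*l - 73.570232)/(12.008989*l^6 - 43.106502*l^5 + 92.009223*l^4 - 117.325156*l^3 + 103.259259*l^2 - 54.292278*l + 16.974593)
(5) = -10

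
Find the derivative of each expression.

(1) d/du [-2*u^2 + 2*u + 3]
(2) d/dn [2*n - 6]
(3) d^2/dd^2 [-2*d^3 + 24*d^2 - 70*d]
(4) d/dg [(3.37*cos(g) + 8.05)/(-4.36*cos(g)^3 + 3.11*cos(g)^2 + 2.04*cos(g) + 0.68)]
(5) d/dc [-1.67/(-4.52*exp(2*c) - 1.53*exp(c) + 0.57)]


(1) = 2 - 4*u
(2) = 2
(3) = 48 - 12*d
(4) = (-29.3864*cos(g)^3 - 94.8133*cos(g)^2 + 50.071*cos(g) + 14.1304)*sin(g)/(19.0096*cos(g)^6 - 27.1192*cos(g)^5 - 8.1167*cos(g)^4 + 6.7592*cos(g)^3 + 8.3912*cos(g)^2 + 2.7744*cos(g) + 0.4624)
(5) = (-15.0968*exp(c) - 2.5551)*exp(c)/(4.52*exp(2*c) + 1.53*exp(c) - 0.57)^2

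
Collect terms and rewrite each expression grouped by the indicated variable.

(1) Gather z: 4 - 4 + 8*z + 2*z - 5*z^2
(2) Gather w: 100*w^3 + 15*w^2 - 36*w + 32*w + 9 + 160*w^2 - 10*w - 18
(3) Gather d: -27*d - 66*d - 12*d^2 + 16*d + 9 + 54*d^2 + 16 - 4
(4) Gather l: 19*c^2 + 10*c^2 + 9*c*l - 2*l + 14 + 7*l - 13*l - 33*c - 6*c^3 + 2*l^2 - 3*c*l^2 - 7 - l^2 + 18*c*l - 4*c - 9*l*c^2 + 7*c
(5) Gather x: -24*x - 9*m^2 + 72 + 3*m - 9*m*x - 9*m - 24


(1) = -5*z^2 + 10*z
(2) = 100*w^3 + 175*w^2 - 14*w - 9
(3) = 42*d^2 - 77*d + 21
(4) = -6*c^3 + 29*c^2 - 30*c + l^2*(1 - 3*c) + l*(-9*c^2 + 27*c - 8) + 7
(5) = -9*m^2 - 6*m + x*(-9*m - 24) + 48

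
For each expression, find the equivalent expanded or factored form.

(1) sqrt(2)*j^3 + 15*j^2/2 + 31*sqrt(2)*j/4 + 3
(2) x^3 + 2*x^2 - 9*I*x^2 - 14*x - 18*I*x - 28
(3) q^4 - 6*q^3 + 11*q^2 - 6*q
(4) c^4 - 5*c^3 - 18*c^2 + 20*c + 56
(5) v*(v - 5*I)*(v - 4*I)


(1) = (j + 3*sqrt(2)/2)*(j + 2*sqrt(2))*(sqrt(2)*j + 1/2)
(2) = (x + 2)*(x - 7*I)*(x - 2*I)
(3) = q*(q - 3)*(q - 2)*(q - 1)
(4) = (c - 7)*(c - 2)*(c + 2)^2
(5) = v^3 - 9*I*v^2 - 20*v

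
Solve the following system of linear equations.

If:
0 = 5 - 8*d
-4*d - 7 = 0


Then:
No Solution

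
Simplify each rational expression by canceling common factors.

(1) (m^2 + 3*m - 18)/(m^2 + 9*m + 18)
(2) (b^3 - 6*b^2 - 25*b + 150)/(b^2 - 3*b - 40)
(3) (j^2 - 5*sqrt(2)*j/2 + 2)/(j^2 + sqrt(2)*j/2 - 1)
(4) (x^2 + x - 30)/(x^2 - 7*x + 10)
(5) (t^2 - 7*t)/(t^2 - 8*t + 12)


(1) = (m - 3)/(m + 3)
(2) = (b^2 - 11*b + 30)/(b - 8)
(3) = (4*j - 8*sqrt(2))/(4*j + 4*sqrt(2))
(4) = (x + 6)/(x - 2)
(5) = (t^2 - 7*t)/(t^2 - 8*t + 12)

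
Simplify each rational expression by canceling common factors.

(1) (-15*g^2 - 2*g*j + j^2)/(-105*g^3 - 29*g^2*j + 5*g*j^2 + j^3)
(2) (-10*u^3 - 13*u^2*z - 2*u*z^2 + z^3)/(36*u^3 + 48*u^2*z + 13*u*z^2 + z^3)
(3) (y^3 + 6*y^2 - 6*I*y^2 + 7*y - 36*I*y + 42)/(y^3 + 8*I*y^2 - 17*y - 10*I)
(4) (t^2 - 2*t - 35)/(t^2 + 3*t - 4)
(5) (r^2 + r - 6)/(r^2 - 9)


(1) = 1/(7*g + j)
(2) = (-10*u^2 - 3*u*z + z^2)/(36*u^2 + 12*u*z + z^2)
(3) = (y^2 + y*(6 - 7*I) - 42*I)/(y^2 + 7*I*y - 10)
(4) = (t^2 - 2*t - 35)/(t^2 + 3*t - 4)
(5) = (r - 2)/(r - 3)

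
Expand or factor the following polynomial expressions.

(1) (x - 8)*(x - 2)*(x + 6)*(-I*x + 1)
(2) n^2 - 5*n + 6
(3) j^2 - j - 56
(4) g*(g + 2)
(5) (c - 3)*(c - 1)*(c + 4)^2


(1) = -I*x^4 + x^3 + 4*I*x^3 - 4*x^2 + 44*I*x^2 - 44*x - 96*I*x + 96
(2) = (n - 3)*(n - 2)
(3) = (j - 8)*(j + 7)
(4) = g^2 + 2*g
(5) = c^4 + 4*c^3 - 13*c^2 - 40*c + 48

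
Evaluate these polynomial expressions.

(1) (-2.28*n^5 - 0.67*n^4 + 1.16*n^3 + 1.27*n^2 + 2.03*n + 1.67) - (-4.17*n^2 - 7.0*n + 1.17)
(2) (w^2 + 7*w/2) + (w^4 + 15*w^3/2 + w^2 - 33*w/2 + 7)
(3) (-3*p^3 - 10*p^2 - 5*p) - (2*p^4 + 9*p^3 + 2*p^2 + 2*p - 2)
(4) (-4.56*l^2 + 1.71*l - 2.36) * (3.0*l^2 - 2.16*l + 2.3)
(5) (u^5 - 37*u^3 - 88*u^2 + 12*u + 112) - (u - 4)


(1) = -2.28*n^5 - 0.67*n^4 + 1.16*n^3 + 5.44*n^2 + 9.03*n + 0.5
(2) = w^4 + 15*w^3/2 + 2*w^2 - 13*w + 7
(3) = -2*p^4 - 12*p^3 - 12*p^2 - 7*p + 2
(4) = -13.68*l^4 + 14.9796*l^3 - 21.2616*l^2 + 9.0306*l - 5.428
(5) = u^5 - 37*u^3 - 88*u^2 + 11*u + 116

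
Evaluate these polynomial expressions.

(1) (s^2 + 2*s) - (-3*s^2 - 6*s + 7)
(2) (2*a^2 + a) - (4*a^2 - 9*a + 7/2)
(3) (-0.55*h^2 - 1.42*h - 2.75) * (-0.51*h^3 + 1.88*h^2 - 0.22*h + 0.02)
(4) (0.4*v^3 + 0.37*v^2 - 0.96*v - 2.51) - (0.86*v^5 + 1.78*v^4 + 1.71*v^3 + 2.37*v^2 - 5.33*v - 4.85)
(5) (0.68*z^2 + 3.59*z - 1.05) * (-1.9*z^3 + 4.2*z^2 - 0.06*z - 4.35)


(1) = 4*s^2 + 8*s - 7
(2) = -2*a^2 + 10*a - 7/2
(3) = 0.2805*h^5 - 0.3098*h^4 - 1.1461*h^3 - 4.8686*h^2 + 0.5766*h - 0.055
(4) = -0.86*v^5 - 1.78*v^4 - 1.31*v^3 - 2.0*v^2 + 4.37*v + 2.34
(5) = -1.292*z^5 - 3.965*z^4 + 17.0322*z^3 - 7.5834*z^2 - 15.5535*z + 4.5675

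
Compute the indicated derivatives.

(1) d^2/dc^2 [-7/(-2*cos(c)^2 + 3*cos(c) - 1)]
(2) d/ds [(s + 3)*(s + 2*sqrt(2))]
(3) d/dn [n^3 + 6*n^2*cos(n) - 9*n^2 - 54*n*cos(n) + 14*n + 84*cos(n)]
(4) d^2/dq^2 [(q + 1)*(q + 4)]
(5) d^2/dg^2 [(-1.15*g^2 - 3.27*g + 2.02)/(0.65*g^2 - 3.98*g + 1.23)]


(1) = 7*(16*sin(c)^4 - 9*sin(c)^2 + 51*cos(c)/2 - 9*cos(3*c)/2 - 21)/(2*sin(c)^2 + 3*cos(c) - 3)^3
(2) = 2*s + 2*sqrt(2) + 3
(3) = -6*n^2*sin(n) + 3*n^2 + 54*n*sin(n) + 12*n*cos(n) - 18*n - 84*sin(n) - 54*cos(n) + 14
(4) = 2
(5) = (-8.71325*g^3 + 10.63725*g^2 - 15.66825*g + 25.26965)/(0.274625*g^6 - 5.04465*g^5 + 32.447805*g^4 - 82.136852*g^3 + 61.401231*g^2 - 18.064026*g + 1.860867)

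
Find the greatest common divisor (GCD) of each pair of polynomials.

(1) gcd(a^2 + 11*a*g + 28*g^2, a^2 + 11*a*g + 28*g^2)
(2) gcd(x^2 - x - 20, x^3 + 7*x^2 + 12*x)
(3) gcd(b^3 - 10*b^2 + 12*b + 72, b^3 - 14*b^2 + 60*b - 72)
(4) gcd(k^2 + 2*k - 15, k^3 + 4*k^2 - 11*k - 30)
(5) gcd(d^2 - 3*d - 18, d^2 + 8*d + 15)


(1) = a^2 + 11*a*g + 28*g^2
(2) = x + 4
(3) = gcd((b - 6)^2*(b + 2), (b - 6)^2*(b - 2)) = b^2 - 12*b + 36
(4) = k^2 + 2*k - 15
(5) = d + 3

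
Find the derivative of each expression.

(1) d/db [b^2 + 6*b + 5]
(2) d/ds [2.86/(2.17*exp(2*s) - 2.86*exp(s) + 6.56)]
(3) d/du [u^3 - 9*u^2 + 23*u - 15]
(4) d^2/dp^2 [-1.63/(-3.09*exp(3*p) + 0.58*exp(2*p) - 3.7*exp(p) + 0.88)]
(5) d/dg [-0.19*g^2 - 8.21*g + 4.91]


(1) = 2*b + 6
(2) = (8.1796 - 12.4124*exp(s))*exp(s)/(2.17*exp(2*s) - 2.86*exp(s) + 6.56)^2
(3) = 3*u^2 - 18*u + 23
(4) = ((-45.3303*exp(2*p) + 3.7816*exp(p) - 6.031)*(3.09*exp(3*p) - 0.58*exp(2*p) + 3.7*exp(p) - 0.88) + 1.63*(9.27*exp(2*p) - 1.16*exp(p) + 3.7)*(18.54*exp(2*p) - 2.32*exp(p) + 7.4)*exp(p))*exp(p)/(3.09*exp(3*p) - 0.58*exp(2*p) + 3.7*exp(p) - 0.88)^3
(5) = -0.38*g - 8.21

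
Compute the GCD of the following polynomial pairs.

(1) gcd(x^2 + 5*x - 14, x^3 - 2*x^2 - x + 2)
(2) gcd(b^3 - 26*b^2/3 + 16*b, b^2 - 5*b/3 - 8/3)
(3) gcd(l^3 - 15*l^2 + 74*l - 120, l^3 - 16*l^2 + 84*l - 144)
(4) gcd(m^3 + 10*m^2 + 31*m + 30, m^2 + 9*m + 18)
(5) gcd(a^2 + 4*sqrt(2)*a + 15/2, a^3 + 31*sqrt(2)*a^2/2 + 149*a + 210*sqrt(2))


(1) = gcd((x - 2)*(x + 7), (x - 2)*(x - 1)*(x + 1)) = x - 2
(2) = gcd(b*(b - 6)*(b - 8/3), (b - 8/3)*(b + 1)) = b - 8/3
(3) = gcd((l - 6)*(l - 5)*(l - 4), (l - 6)^2*(l - 4)) = l^2 - 10*l + 24
(4) = m + 3
(5) = a + 5*sqrt(2)/2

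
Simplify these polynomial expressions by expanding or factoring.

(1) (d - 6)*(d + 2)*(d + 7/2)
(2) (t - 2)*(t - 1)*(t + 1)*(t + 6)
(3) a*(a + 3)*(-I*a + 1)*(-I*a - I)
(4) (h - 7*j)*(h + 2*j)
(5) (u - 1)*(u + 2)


(1) = d^3 - d^2/2 - 26*d - 42
(2) = t^4 + 4*t^3 - 13*t^2 - 4*t + 12
(3) = -a^4 - 4*a^3 - I*a^3 - 3*a^2 - 4*I*a^2 - 3*I*a
(4) = h^2 - 5*h*j - 14*j^2
(5) = u^2 + u - 2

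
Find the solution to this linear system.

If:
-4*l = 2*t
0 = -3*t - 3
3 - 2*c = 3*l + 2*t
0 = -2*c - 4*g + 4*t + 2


Then:
c = 7/4
g = -11/8
l = 1/2
t = -1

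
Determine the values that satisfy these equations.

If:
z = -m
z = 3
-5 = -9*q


Then:
m = -3
q = 5/9
z = 3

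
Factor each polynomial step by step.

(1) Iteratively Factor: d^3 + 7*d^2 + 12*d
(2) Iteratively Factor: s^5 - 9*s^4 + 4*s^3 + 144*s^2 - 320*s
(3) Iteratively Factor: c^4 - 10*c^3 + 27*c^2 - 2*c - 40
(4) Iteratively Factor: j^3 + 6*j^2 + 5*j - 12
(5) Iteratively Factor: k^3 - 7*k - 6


(1) = (d)*(d^2 + 7*d + 12) = d*(d + 3)*(d + 4)
(2) = (s)*(s^4 - 9*s^3 + 4*s^2 + 144*s - 320) = s*(s - 4)*(s^3 - 5*s^2 - 16*s + 80) = s*(s - 4)^2*(s^2 - s - 20) = s*(s - 4)^2*(s + 4)*(s - 5)
(3) = (c - 5)*(c^3 - 5*c^2 + 2*c + 8) = (c - 5)*(c + 1)*(c^2 - 6*c + 8) = (c - 5)*(c - 2)*(c + 1)*(c - 4)
(4) = (j + 3)*(j^2 + 3*j - 4) = (j - 1)*(j + 3)*(j + 4)
(5) = (k + 2)*(k^2 - 2*k - 3) = (k + 1)*(k + 2)*(k - 3)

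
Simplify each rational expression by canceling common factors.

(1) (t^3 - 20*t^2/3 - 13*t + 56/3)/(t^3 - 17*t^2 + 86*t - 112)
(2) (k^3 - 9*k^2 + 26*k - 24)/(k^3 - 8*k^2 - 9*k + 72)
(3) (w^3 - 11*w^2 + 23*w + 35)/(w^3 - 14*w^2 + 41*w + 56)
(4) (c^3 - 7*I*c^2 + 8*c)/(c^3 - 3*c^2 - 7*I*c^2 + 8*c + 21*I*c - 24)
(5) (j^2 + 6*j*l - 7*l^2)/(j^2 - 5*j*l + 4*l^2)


(1) = (3*t^2 + 4*t - 7)/(3*t^2 - 27*t + 42)
(2) = (k^2 - 6*k + 8)/(k^2 - 5*k - 24)
(3) = (w - 5)/(w - 8)
(4) = c/(c - 3)
(5) = (j + 7*l)/(j - 4*l)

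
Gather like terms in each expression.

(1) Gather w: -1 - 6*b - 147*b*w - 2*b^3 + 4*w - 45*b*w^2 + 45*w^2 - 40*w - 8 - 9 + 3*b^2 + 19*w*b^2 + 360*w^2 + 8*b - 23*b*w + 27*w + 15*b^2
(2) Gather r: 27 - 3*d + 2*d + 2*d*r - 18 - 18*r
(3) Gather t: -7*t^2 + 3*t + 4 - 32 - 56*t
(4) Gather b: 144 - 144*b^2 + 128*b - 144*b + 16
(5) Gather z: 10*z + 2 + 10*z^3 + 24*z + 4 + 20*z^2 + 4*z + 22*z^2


(1) = -2*b^3 + 18*b^2 + 2*b + w^2*(405 - 45*b) + w*(19*b^2 - 170*b - 9) - 18
(2) = -d + r*(2*d - 18) + 9
(3) = -7*t^2 - 53*t - 28
(4) = -144*b^2 - 16*b + 160
(5) = 10*z^3 + 42*z^2 + 38*z + 6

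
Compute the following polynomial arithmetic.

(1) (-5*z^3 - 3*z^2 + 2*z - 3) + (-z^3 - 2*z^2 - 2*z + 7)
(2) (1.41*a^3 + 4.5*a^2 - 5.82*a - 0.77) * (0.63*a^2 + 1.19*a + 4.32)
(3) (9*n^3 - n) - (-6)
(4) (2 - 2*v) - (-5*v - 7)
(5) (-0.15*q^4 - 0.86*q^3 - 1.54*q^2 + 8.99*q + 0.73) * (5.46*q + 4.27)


(1) = -6*z^3 - 5*z^2 + 4
(2) = 0.8883*a^5 + 4.5129*a^4 + 7.7796*a^3 + 12.0291*a^2 - 26.0587*a - 3.3264
(3) = 9*n^3 - n + 6
(4) = 3*v + 9
(5) = -0.819*q^5 - 5.3361*q^4 - 12.0806*q^3 + 42.5096*q^2 + 42.3731*q + 3.1171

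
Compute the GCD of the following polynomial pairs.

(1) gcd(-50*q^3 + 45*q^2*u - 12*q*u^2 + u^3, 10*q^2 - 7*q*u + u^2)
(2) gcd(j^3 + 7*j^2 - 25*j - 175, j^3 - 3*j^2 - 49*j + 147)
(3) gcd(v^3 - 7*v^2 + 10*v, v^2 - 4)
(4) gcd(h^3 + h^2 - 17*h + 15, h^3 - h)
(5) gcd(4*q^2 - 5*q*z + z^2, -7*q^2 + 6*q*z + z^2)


(1) = 10*q^2 - 7*q*u + u^2
(2) = j + 7
(3) = gcd(v*(v - 5)*(v - 2), (v - 2)*(v + 2)) = v - 2
(4) = gcd((h - 3)*(h - 1)*(h + 5), h*(h - 1)*(h + 1)) = h - 1
(5) = -q + z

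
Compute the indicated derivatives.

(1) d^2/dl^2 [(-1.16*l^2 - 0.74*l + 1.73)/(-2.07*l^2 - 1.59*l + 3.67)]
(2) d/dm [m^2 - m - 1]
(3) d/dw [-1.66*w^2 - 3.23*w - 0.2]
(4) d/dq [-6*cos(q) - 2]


(1) = (-1.294164*l^3 + 8.397162*l^2 - 0.433458*l + 4.851592)/(8.869743*l^6 + 20.438973*l^5 - 31.477248*l^4 - 68.454747*l^3 + 55.807488*l^2 + 64.246653*l - 49.430863)
(2) = 2*m - 1
(3) = -3.32*w - 3.23
(4) = 6*sin(q)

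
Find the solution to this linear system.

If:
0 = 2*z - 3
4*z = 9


Then:
No Solution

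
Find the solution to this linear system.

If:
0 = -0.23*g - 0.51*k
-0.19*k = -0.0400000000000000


Then:
g = -0.47
k = 0.21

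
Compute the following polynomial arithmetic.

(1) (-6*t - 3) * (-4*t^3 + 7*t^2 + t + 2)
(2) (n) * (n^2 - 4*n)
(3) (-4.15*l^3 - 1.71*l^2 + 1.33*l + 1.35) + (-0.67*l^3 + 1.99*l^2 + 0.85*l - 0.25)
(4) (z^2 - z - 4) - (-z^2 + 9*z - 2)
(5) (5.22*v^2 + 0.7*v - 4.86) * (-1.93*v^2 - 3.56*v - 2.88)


(1) = 24*t^4 - 30*t^3 - 27*t^2 - 15*t - 6
(2) = n^3 - 4*n^2
(3) = -4.82*l^3 + 0.28*l^2 + 2.18*l + 1.1
(4) = 2*z^2 - 10*z - 2
(5) = -10.0746*v^4 - 19.9342*v^3 - 8.1458*v^2 + 15.2856*v + 13.9968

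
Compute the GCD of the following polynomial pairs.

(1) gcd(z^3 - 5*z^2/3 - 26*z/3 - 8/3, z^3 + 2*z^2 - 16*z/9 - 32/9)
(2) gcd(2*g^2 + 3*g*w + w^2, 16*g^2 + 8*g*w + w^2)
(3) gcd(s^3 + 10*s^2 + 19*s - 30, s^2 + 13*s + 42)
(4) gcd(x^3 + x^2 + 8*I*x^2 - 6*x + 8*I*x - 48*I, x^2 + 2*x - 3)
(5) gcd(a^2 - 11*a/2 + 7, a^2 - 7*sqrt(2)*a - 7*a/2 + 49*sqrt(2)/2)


(1) = z + 2
(2) = gcd((g + w)*(2*g + w), (4*g + w)^2) = 1
(3) = gcd((s - 1)*(s + 5)*(s + 6), (s + 6)*(s + 7)) = s + 6
(4) = gcd((x - 2)*(x + 3)*(x + 8*I), (x - 1)*(x + 3)) = x + 3
(5) = gcd((a - 7/2)*(a - 2), (a - 7/2)*(a - 7*sqrt(2))) = a - 7/2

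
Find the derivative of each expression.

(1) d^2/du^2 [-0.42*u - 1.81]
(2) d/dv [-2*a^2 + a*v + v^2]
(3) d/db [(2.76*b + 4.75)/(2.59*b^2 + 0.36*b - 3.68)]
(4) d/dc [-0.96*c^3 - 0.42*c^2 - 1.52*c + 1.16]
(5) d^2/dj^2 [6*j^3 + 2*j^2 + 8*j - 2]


(1) = 0
(2) = a + 2*v
(3) = (7.1484*b^2 + 0.9936*b - (2.76*b + 4.75)*(5.18*b + 0.36) - 10.1568)/(2.59*b^2 + 0.36*b - 3.68)^2
(4) = -2.88*c^2 - 0.84*c - 1.52
(5) = 36*j + 4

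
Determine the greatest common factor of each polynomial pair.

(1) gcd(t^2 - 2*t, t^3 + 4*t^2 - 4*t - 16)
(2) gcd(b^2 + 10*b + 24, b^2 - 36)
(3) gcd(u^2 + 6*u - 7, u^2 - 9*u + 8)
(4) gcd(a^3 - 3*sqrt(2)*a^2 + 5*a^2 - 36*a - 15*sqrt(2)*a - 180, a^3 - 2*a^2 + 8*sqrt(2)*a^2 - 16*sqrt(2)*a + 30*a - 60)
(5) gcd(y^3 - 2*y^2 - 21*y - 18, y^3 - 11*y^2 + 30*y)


(1) = gcd(t*(t - 2), (t - 2)*(t + 2)*(t + 4)) = t - 2
(2) = gcd((b + 4)*(b + 6), (b - 6)*(b + 6)) = b + 6
(3) = gcd((u - 1)*(u + 7), (u - 8)*(u - 1)) = u - 1
(4) = a + 3*sqrt(2)
(5) = y - 6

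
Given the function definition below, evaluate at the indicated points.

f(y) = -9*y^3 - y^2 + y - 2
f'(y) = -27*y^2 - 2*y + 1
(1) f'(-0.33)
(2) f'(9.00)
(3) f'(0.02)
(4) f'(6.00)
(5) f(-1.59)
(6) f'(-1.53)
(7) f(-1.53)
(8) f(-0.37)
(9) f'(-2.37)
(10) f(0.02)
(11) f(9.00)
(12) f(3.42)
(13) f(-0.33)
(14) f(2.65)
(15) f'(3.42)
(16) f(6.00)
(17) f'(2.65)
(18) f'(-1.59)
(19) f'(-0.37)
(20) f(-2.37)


(1) = -1.28
(2) = -2204.00
(3) = 0.95
(4) = -983.00
(5) = 30.06
(6) = -59.14
(7) = 26.36
(8) = -2.05
(9) = -145.92
(10) = -1.98
(11) = -6635.00
(12) = -370.29
(13) = -2.12
(14) = -173.86
(15) = -321.64
(16) = -1976.00
(17) = -193.91
(18) = -64.08
(19) = -1.96
(20) = 109.82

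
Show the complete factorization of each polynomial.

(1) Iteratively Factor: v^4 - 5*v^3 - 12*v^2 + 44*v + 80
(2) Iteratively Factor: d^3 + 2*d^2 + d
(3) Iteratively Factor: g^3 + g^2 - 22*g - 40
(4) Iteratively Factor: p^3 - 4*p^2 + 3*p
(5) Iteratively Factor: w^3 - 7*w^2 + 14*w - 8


(1) = (v - 4)*(v^3 - v^2 - 16*v - 20) = (v - 5)*(v - 4)*(v^2 + 4*v + 4) = (v - 5)*(v - 4)*(v + 2)*(v + 2)
(2) = (d + 1)*(d^2 + d) = (d + 1)^2*(d)
(3) = (g + 4)*(g^2 - 3*g - 10) = (g + 2)*(g + 4)*(g - 5)
(4) = (p - 3)*(p^2 - p) = p*(p - 3)*(p - 1)
(5) = (w - 2)*(w^2 - 5*w + 4) = (w - 2)*(w - 1)*(w - 4)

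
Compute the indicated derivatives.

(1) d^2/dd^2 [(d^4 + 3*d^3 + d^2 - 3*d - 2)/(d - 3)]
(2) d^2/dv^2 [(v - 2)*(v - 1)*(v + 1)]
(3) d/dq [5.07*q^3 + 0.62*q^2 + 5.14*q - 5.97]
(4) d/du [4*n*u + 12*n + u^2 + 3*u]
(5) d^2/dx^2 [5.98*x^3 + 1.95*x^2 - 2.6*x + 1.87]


(1) = 2*(3*d^4 - 21*d^3 + 27*d^2 + 81*d - 2)/(d^3 - 9*d^2 + 27*d - 27)
(2) = 6*v - 4
(3) = 15.21*q^2 + 1.24*q + 5.14
(4) = 4*n + 2*u + 3
(5) = 35.88*x + 3.9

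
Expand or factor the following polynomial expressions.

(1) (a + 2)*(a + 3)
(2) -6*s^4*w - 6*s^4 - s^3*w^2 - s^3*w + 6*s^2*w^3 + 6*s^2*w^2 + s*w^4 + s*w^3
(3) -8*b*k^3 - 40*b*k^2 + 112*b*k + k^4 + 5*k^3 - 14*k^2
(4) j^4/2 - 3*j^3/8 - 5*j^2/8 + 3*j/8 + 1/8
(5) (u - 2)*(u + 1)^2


(1) = a^2 + 5*a + 6
(2) = (-s + w)*(s + w)*(6*s + w)*(s*w + s)
(3) = k*(-8*b + k)*(k - 2)*(k + 7)
(4) = (j/2 + 1/2)*(j - 1)^2*(j + 1/4)
(5) = u^3 - 3*u - 2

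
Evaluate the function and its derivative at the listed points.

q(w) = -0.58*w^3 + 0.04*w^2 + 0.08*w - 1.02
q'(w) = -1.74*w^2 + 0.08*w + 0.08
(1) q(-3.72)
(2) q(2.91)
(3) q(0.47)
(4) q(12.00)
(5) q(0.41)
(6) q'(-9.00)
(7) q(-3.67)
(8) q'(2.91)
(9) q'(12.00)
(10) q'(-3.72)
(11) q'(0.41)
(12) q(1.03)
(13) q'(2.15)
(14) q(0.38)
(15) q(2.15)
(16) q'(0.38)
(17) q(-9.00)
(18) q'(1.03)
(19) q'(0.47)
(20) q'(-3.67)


(1) = 29.09
(2) = -14.74
(3) = -1.03
(4) = -996.54
(5) = -1.02
(6) = -141.58
(7) = 27.90
(8) = -14.42
(9) = -249.52
(10) = -24.30
(11) = -0.18
(12) = -1.53
(13) = -7.79
(14) = -1.02
(15) = -6.43
(16) = -0.14
(17) = 424.32
(18) = -1.68
(19) = -0.27
(20) = -23.65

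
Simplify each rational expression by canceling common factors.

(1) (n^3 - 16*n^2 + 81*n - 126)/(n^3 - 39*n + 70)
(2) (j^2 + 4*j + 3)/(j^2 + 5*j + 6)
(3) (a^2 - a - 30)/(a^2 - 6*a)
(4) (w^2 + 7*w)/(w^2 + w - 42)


(1) = (n^3 - 16*n^2 + 81*n - 126)/(n^3 - 39*n + 70)
(2) = (j + 1)/(j + 2)
(3) = (a + 5)/a
(4) = w/(w - 6)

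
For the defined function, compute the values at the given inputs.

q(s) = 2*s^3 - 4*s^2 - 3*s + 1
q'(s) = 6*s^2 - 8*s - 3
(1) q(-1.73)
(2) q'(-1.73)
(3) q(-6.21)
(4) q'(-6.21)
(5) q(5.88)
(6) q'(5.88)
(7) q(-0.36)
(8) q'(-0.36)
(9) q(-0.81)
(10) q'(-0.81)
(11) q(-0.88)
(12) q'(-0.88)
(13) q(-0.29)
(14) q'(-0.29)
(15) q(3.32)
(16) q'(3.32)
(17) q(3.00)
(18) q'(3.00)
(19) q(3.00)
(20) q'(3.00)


(1) = -16.14
(2) = 28.80
(3) = -613.59
(4) = 278.06
(5) = 251.66
(6) = 157.41
(7) = 1.47
(8) = 0.66
(9) = -0.26
(10) = 7.42
(11) = -0.82
(12) = 8.69
(13) = 1.48
(14) = -0.18
(15) = 20.14
(16) = 36.57
(17) = 10.00
(18) = 27.00
(19) = 10.00
(20) = 27.00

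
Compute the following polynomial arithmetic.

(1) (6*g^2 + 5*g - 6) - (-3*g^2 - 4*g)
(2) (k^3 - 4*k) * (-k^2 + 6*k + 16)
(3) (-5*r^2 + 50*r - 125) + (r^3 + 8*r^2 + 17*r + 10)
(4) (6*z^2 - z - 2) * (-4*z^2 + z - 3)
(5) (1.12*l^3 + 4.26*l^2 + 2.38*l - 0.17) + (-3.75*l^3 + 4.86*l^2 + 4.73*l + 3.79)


(1) = 9*g^2 + 9*g - 6
(2) = -k^5 + 6*k^4 + 20*k^3 - 24*k^2 - 64*k
(3) = r^3 + 3*r^2 + 67*r - 115
(4) = -24*z^4 + 10*z^3 - 11*z^2 + z + 6
(5) = -2.63*l^3 + 9.12*l^2 + 7.11*l + 3.62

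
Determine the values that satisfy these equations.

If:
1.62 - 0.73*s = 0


Then:
s = 2.22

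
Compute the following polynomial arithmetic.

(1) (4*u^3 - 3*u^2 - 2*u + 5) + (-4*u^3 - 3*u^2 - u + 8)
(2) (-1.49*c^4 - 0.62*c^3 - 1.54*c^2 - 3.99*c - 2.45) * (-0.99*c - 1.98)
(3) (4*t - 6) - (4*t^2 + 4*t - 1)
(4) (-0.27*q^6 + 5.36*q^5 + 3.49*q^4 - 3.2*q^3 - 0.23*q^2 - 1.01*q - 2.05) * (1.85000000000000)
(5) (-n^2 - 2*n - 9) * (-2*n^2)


(1) = -6*u^2 - 3*u + 13
(2) = 1.4751*c^5 + 3.564*c^4 + 2.7522*c^3 + 6.9993*c^2 + 10.3257*c + 4.851
(3) = -4*t^2 - 5
(4) = -0.4995*q^6 + 9.916*q^5 + 6.4565*q^4 - 5.92*q^3 - 0.4255*q^2 - 1.8685*q - 3.7925
(5) = 2*n^4 + 4*n^3 + 18*n^2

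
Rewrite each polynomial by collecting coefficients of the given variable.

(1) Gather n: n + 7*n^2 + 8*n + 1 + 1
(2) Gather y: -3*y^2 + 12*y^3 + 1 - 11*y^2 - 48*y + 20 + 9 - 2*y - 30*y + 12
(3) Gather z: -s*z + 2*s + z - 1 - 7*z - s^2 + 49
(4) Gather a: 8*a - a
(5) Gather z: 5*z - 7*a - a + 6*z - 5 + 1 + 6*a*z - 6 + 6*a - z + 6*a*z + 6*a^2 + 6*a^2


(1) = 7*n^2 + 9*n + 2
(2) = 12*y^3 - 14*y^2 - 80*y + 42
(3) = -s^2 + 2*s + z*(-s - 6) + 48
(4) = 7*a
(5) = 12*a^2 - 2*a + z*(12*a + 10) - 10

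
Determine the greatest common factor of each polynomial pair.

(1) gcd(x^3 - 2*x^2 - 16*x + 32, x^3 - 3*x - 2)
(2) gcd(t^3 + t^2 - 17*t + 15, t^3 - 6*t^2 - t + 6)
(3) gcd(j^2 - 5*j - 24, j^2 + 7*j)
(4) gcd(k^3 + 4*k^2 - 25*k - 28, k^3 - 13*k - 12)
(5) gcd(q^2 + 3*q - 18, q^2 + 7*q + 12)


(1) = gcd((x - 4)*(x - 2)*(x + 4), (x - 2)*(x + 1)^2) = x - 2
(2) = gcd((t - 3)*(t - 1)*(t + 5), (t - 6)*(t - 1)*(t + 1)) = t - 1
(3) = 1
(4) = k^2 - 3*k - 4
(5) = gcd((q - 3)*(q + 6), (q + 3)*(q + 4)) = 1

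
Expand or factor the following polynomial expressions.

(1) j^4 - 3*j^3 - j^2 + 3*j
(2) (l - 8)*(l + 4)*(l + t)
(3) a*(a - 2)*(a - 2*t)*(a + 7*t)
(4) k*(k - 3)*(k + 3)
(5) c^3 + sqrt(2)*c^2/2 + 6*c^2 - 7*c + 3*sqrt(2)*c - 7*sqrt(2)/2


(1) = j*(j - 3)*(j - 1)*(j + 1)
(2) = l^3 + l^2*t - 4*l^2 - 4*l*t - 32*l - 32*t
(3) = a^4 + 5*a^3*t - 2*a^3 - 14*a^2*t^2 - 10*a^2*t + 28*a*t^2
(4) = k^3 - 9*k
(5) = (c - 1)*(c + 7)*(c + sqrt(2)/2)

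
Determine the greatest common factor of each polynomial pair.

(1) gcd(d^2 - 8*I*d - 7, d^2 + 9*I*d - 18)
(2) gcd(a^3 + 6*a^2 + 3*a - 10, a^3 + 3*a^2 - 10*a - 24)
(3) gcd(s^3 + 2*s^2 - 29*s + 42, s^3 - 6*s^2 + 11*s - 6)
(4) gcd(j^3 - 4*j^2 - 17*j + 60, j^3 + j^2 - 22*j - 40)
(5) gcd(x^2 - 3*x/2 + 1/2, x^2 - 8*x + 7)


(1) = 1
(2) = a + 2
(3) = s^2 - 5*s + 6
(4) = gcd((j - 5)*(j - 3)*(j + 4), (j - 5)*(j + 2)*(j + 4)) = j^2 - j - 20
(5) = gcd((x - 1)*(x - 1/2), (x - 7)*(x - 1)) = x - 1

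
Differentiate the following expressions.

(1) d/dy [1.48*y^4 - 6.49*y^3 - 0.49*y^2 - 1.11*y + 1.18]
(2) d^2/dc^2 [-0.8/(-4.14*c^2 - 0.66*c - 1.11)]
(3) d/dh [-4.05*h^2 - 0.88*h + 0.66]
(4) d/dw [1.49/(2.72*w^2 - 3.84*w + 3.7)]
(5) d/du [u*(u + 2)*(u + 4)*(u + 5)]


(1) = 5.92*y^3 - 19.47*y^2 - 0.98*y - 1.11
(2) = (-27.42336*c^2 - 4.37184*c + 0.8*(8.28*c + 0.66)*(16.56*c + 1.32) - 7.35264)/(4.14*c^2 + 0.66*c + 1.11)^3
(3) = -8.1*h - 0.88
(4) = (5.7216 - 8.1056*w)/(2.72*w^2 - 3.84*w + 3.7)^2
(5) = 4*u^3 + 33*u^2 + 76*u + 40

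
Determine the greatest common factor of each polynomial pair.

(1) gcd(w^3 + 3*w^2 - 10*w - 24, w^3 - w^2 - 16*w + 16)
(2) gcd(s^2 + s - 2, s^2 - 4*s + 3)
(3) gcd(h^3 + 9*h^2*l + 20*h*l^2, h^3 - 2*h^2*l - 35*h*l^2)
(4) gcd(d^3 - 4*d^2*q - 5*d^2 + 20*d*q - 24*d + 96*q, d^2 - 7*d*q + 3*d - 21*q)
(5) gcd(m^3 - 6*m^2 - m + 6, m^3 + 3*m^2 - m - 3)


(1) = gcd((w - 3)*(w + 2)*(w + 4), (w - 4)*(w - 1)*(w + 4)) = w + 4
(2) = gcd((s - 1)*(s + 2), (s - 3)*(s - 1)) = s - 1
(3) = h^2 + 5*h*l
(4) = gcd((d - 8)*(d + 3)*(d - 4*q), (d + 3)*(d - 7*q)) = d + 3
(5) = m^2 - 1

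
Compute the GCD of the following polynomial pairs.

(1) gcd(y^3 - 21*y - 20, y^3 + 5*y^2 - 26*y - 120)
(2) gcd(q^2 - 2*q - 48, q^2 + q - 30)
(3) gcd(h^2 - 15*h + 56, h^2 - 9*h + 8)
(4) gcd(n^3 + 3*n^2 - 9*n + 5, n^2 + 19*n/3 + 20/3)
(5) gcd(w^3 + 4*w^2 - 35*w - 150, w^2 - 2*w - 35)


(1) = y^2 - y - 20
(2) = gcd((q - 8)*(q + 6), (q - 5)*(q + 6)) = q + 6
(3) = h - 8
(4) = n + 5
(5) = gcd((w - 6)*(w + 5)^2, (w - 7)*(w + 5)) = w + 5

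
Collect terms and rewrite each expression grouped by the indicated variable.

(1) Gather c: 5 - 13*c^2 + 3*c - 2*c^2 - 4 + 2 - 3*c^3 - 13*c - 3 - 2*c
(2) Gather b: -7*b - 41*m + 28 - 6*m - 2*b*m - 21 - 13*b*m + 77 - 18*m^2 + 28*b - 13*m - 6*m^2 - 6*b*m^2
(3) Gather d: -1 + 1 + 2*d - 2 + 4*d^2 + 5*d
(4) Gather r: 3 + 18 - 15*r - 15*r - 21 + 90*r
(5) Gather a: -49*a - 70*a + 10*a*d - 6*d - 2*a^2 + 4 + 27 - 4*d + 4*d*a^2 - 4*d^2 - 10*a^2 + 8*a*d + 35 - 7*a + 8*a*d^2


(1) = -3*c^3 - 15*c^2 - 12*c
(2) = b*(-6*m^2 - 15*m + 21) - 24*m^2 - 60*m + 84
(3) = 4*d^2 + 7*d - 2
(4) = 60*r
(5) = a^2*(4*d - 12) + a*(8*d^2 + 18*d - 126) - 4*d^2 - 10*d + 66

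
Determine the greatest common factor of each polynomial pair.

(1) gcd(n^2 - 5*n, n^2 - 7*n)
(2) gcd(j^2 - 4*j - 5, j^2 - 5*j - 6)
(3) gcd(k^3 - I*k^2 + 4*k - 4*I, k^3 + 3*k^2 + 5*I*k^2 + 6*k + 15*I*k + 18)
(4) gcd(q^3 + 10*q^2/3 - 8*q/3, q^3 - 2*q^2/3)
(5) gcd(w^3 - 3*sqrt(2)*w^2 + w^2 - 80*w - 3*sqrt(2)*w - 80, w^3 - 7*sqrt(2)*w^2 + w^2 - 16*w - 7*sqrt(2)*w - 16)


(1) = n
(2) = j + 1
(3) = gcd((k - 2*I)*(k - I)*(k + 2*I), (k + 3)*(k - I)*(k + 6*I)) = k - I
(4) = q^2 - 2*q/3
(5) = w^2 + w*(1 - 8*sqrt(2)) - 8*sqrt(2)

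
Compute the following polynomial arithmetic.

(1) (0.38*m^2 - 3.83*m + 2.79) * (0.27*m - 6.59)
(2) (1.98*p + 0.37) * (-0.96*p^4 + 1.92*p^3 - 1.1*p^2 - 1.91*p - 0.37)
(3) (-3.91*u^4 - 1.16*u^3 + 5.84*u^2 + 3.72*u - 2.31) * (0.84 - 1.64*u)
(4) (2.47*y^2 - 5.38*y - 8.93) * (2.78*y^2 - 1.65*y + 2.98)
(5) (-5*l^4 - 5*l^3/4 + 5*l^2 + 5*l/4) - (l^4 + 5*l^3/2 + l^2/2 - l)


(1) = 0.1026*m^3 - 3.5383*m^2 + 25.993*m - 18.3861
(2) = -1.9008*p^5 + 3.4464*p^4 - 1.4676*p^3 - 4.1888*p^2 - 1.4393*p - 0.1369
(3) = 6.4124*u^5 - 1.382*u^4 - 10.552*u^3 - 1.1952*u^2 + 6.9132*u - 1.9404
(4) = 6.8666*y^4 - 19.0319*y^3 - 8.5878*y^2 - 1.2979*y - 26.6114
(5) = -6*l^4 - 15*l^3/4 + 9*l^2/2 + 9*l/4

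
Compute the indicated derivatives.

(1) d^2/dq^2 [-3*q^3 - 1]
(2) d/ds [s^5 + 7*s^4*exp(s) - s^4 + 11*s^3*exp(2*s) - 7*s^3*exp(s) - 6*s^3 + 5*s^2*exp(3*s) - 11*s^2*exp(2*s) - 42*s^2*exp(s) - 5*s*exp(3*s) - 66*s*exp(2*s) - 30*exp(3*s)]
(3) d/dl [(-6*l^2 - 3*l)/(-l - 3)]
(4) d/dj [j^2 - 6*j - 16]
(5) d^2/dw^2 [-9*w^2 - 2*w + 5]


(1) = -18*q
(2) = 7*s^4*exp(s) + 5*s^4 + 22*s^3*exp(2*s) + 21*s^3*exp(s) - 4*s^3 + 15*s^2*exp(3*s) + 11*s^2*exp(2*s) - 63*s^2*exp(s) - 18*s^2 - 5*s*exp(3*s) - 154*s*exp(2*s) - 84*s*exp(s) - 95*exp(3*s) - 66*exp(2*s)
(3) = 3*(2*l^2 + 12*l + 3)/(l^2 + 6*l + 9)
(4) = 2*j - 6
(5) = -18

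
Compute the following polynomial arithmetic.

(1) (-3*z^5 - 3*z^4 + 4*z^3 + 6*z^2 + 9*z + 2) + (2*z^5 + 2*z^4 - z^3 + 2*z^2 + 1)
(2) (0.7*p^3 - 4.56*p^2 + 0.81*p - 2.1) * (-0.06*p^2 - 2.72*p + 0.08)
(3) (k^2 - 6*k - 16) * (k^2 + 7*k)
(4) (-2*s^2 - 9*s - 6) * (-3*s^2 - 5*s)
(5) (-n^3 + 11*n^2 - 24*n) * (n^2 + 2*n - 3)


(1) = -z^5 - z^4 + 3*z^3 + 8*z^2 + 9*z + 3
(2) = -0.042*p^5 - 1.6304*p^4 + 12.4106*p^3 - 2.442*p^2 + 5.7768*p - 0.168
(3) = k^4 + k^3 - 58*k^2 - 112*k
(4) = 6*s^4 + 37*s^3 + 63*s^2 + 30*s
(5) = -n^5 + 9*n^4 + n^3 - 81*n^2 + 72*n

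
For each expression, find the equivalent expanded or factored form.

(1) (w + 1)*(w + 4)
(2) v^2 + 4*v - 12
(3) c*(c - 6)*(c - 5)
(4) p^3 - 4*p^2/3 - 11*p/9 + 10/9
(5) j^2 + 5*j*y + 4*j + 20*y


(1) = w^2 + 5*w + 4
(2) = (v - 2)*(v + 6)
(3) = c^3 - 11*c^2 + 30*c
(4) = (p - 5/3)*(p - 2/3)*(p + 1)
(5) = (j + 4)*(j + 5*y)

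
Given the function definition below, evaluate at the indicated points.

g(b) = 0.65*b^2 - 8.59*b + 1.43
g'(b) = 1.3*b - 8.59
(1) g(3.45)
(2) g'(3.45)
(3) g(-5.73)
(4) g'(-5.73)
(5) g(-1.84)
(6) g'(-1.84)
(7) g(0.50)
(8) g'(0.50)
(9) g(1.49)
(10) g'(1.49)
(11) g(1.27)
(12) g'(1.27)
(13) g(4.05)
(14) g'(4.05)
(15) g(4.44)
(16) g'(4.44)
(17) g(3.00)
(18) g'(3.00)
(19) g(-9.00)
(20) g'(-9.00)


(1) = -20.47
(2) = -4.10
(3) = 71.99
(4) = -16.04
(5) = 19.44
(6) = -10.98
(7) = -2.70
(8) = -7.94
(9) = -9.93
(10) = -6.65
(11) = -8.43
(12) = -6.94
(13) = -22.70
(14) = -3.33
(15) = -23.90
(16) = -2.82
(17) = -18.49
(18) = -4.69
(19) = 131.39
(20) = -20.29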